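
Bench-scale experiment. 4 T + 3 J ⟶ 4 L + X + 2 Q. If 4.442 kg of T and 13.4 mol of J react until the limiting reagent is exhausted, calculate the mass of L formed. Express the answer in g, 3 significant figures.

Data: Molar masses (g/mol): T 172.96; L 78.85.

n(T) = 4.442×1000 / 172.96 = 25.68 mol
n(J) = 13.40 mol
n/ν for T = 25.68/4 = 6.420
n/ν for J = 13.40/3 = 4.467
Smallest n/ν is J → limiting reagent.
n(L) = (4/3) × 13.40 = 17.87 mol
mass = 17.87 × 78.85 = 1409 g

1410 g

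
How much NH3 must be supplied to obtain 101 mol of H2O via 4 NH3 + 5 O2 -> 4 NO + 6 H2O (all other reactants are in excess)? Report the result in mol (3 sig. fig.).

67.3 mol

n(H2O) = 101.0 mol
n(NH3) = (4/6) × 101.0 = 67.33 mol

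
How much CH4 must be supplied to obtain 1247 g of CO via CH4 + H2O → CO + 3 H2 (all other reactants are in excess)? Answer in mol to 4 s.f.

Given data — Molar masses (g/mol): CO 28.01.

44.52 mol

n(CO) = 1247 / 28.01 = 44.52 mol
n(CH4) = (1/1) × 44.52 = 44.52 mol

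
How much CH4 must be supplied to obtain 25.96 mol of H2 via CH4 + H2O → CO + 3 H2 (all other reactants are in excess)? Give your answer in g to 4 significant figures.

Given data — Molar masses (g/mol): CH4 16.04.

138.8 g

n(H2) = 25.96 mol
n(CH4) = (1/3) × 25.96 = 8.653 mol
mass = 8.653 × 16.04 = 138.8 g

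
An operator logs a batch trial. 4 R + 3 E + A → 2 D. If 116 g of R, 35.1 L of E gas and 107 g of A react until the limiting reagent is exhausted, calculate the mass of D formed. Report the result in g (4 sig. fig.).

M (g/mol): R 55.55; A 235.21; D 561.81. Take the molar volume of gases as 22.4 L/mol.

n(R) = 116.0 / 55.55 = 2.088 mol
n(E) = 35.10 / 22.4 = 1.567 mol
n(A) = 107.0 / 235.21 = 0.4549 mol
n/ν → R: 0.5220, E: 0.5223, A: 0.4549; A is limiting.
n(D) = (2/1) × 0.4549 = 0.9098 mol
mass = 0.9098 × 561.81 = 511.1 g

511.1 g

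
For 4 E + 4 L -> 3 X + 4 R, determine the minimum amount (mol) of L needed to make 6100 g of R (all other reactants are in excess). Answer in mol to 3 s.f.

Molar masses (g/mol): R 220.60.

n(R) = 6100 / 220.60 = 27.65 mol
n(L) = (4/4) × 27.65 = 27.65 mol

27.7 mol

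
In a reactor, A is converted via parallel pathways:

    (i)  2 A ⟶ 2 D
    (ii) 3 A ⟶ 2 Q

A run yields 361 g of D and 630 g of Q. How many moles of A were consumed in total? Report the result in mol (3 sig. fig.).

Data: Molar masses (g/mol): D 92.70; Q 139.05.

n(D) = 361 / 92.70 = 3.894 mol
n(Q) = 630 / 139.05 = 4.531 mol
n(A) via (i) = (2/2)×3.894 = 3.894 mol
n(A) via (ii) = (3/2)×4.531 = 6.797 mol
total n(A) = 3.894 + 6.797 = 10.69 mol

10.7 mol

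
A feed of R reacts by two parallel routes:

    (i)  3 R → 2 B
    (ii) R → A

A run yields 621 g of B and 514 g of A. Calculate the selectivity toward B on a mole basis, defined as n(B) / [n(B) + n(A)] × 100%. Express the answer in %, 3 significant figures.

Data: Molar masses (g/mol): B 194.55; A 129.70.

n(B) = 621 / 194.55 = 3.192 mol
n(A) = 514 / 129.70 = 3.963 mol
selectivity = 3.192/(3.192+3.963) × 100 = 44.61 %

44.6 %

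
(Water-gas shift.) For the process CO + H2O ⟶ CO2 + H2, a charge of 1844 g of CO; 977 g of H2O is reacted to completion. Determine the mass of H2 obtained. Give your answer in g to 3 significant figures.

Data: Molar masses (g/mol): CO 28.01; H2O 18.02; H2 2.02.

n(CO) = 1844 / 28.01 = 65.83 mol
n(H2O) = 977.0 / 18.02 = 54.22 mol
n/ν → CO: 65.83, H2O: 54.22; H2O is limiting.
n(H2) = (1/1) × 54.22 = 54.22 mol
mass = 54.22 × 2.02 = 109.5 g

110 g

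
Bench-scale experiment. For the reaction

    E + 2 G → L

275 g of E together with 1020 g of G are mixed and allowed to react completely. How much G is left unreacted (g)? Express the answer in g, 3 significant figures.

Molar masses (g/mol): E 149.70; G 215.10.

n(E) = 275.0 / 149.70 = 1.837 mol
n(G) = 1020 / 215.10 = 4.742 mol
n/ν for E = 1.837/1 = 1.837
n/ν for G = 4.742/2 = 2.371
Smallest n/ν is E → limiting reagent.
G consumed = (2/1) × 1.837 = 3.674 mol
G remaining = 4.742 − 3.674 = 1.068 mol
mass = 1.068 × 215.10 = 229.7 g

230 g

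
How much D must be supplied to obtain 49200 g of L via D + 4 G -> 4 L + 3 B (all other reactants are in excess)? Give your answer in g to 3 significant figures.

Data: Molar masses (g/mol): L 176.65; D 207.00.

14400 g

n(L) = 49200 / 176.65 = 278.5 mol
n(D) = (1/4) × 278.5 = 69.63 mol
mass = 69.63 × 207.00 = 14410 g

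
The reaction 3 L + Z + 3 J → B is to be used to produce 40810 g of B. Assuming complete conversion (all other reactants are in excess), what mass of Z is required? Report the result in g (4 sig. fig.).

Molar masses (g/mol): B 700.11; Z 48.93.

2852 g

n(B) = 40810 / 700.11 = 58.29 mol
n(Z) = (1/1) × 58.29 = 58.29 mol
mass = 58.29 × 48.93 = 2852 g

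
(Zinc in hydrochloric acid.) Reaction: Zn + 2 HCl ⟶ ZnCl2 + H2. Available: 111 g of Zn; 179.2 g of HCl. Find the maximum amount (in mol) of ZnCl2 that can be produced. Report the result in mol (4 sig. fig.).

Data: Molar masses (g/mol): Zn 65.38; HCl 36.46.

n(Zn) = 111.0 / 65.38 = 1.698 mol
n(HCl) = 179.2 / 36.46 = 4.915 mol
n/ν → Zn: 1.698, HCl: 2.458; Zn is limiting.
n(ZnCl2) = (1/1) × 1.698 = 1.698 mol

1.698 mol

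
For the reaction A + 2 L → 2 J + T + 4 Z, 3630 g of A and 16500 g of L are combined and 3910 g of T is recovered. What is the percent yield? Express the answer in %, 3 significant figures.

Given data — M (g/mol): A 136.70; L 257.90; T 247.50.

59.5 %

n(A) = 3630 / 136.70 = 26.55 mol
n(L) = 16500 / 257.90 = 63.98 mol
n/ν for A = 26.55/1 = 26.55
n/ν for L = 63.98/2 = 31.99
Smallest n/ν is A → limiting reagent.
theoretical n(T) = (1/1) × 26.55 = 26.55 mol → 6571 g
% yield = 3910 / 6571 × 100 = 59.50 %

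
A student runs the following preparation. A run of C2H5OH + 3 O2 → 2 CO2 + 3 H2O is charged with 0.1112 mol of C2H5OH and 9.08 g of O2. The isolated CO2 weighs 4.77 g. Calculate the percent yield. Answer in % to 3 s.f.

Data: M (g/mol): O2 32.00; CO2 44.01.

57.3 %

n(C2H5OH) = 0.1112 mol
n(O2) = 9.080 / 32.00 = 0.2838 mol
n/ν → C2H5OH: 0.1112, O2: 0.09460; O2 is limiting.
theoretical n(CO2) = (2/3) × 0.2838 = 0.1892 mol → 8.327 g
% yield = 4.77 / 8.327 × 100 = 57.28 %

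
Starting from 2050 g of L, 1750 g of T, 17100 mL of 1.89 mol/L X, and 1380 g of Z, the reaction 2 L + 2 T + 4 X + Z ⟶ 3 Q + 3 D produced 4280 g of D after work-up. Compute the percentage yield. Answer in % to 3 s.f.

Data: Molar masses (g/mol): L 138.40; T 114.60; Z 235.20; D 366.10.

n(L) = 2050 / 138.40 = 14.81 mol
n(T) = 1750 / 114.60 = 15.27 mol
n(X) = 1.89 × 17100/1000 = 32.32 mol
n(Z) = 1380 / 235.20 = 5.867 mol
n/ν for L = 14.81/2 = 7.405
n/ν for T = 15.27/2 = 7.635
n/ν for X = 32.32/4 = 8.080
n/ν for Z = 5.867/1 = 5.867
Smallest n/ν is Z → limiting reagent.
theoretical n(D) = (3/1) × 5.867 = 17.60 mol → 6443 g
% yield = 4280 / 6443 × 100 = 66.43 %

66.4 %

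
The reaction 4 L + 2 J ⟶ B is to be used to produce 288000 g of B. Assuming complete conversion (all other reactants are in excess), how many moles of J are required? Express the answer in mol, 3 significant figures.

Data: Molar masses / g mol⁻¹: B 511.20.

1130 mol

n(B) = 288000 / 511.20 = 563.4 mol
n(J) = (2/1) × 563.4 = 1127 mol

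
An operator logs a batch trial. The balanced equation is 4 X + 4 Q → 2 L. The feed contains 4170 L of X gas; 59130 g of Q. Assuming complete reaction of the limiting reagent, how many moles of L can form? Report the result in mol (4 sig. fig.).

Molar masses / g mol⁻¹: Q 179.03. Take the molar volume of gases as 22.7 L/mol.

n(X) = 4170 / 22.7 = 183.7 mol
n(Q) = 59130 / 179.03 = 330.3 mol
n/ν → X: 45.93, Q: 82.58; X is limiting.
n(L) = (2/4) × 183.7 = 91.85 mol

91.85 mol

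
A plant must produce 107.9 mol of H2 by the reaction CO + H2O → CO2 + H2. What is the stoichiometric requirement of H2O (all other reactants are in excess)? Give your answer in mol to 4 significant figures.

n(H2) = 107.9 mol
n(H2O) = (1/1) × 107.9 = 107.9 mol

107.9 mol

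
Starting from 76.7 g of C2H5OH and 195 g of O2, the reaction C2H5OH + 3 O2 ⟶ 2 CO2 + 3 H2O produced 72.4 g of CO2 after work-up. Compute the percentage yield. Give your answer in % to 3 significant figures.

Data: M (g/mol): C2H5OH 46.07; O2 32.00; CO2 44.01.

n(C2H5OH) = 76.70 / 46.07 = 1.665 mol
n(O2) = 195.0 / 32.00 = 6.094 mol
n/ν → C2H5OH: 1.665, O2: 2.031; C2H5OH is limiting.
theoretical n(CO2) = (2/1) × 1.665 = 3.330 mol → 146.6 g
% yield = 72.4 / 146.6 × 100 = 49.39 %

49.4 %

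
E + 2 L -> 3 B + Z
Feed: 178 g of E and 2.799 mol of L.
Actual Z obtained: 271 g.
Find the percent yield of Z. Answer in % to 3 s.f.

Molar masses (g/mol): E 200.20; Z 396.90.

76.8 %

n(E) = 178.0 / 200.20 = 0.8891 mol
n(L) = 2.799 mol
n/ν for E = 0.8891/1 = 0.8891
n/ν for L = 2.799/2 = 1.400
Smallest n/ν is E → limiting reagent.
theoretical n(Z) = (1/1) × 0.8891 = 0.8891 mol → 352.9 g
% yield = 271 / 352.9 × 100 = 76.79 %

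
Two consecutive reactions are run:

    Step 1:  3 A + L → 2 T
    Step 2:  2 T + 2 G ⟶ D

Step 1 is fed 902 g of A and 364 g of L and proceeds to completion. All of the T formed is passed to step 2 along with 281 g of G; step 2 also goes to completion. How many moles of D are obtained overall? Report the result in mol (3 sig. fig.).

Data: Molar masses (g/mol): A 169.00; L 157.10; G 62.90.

Step 1:
n(A) = 902.0 / 169.00 = 5.337 mol
n(L) = 364.0 / 157.10 = 2.317 mol
n/ν for A = 5.337/3 = 1.779
n/ν for L = 2.317/1 = 2.317
Smallest n/ν is A → limiting reagent.
n(T) produced = (2/3) × 5.337 = 3.558 mol
Step 2:
n(T) available = 3.558 mol
n(G) = 281.0 / 62.90 = 4.467 mol
n/ν for T = 3.558/2 = 1.779
n/ν for G = 4.467/2 = 2.234
Smallest n/ν is T → limiting reagent.
n(D) = (1/2) × 3.558 = 1.779 mol

1.78 mol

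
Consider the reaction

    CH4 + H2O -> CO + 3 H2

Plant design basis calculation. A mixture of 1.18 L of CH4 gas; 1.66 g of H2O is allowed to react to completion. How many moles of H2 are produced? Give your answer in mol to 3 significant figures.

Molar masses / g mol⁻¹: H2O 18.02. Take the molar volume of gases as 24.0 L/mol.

n(CH4) = 1.180 / 24.0 = 0.04917 mol
n(H2O) = 1.660 / 18.02 = 0.09212 mol
n/ν for CH4 = 0.04917/1 = 0.04917
n/ν for H2O = 0.09212/1 = 0.09212
Smallest n/ν is CH4 → limiting reagent.
n(H2) = (3/1) × 0.04917 = 0.1475 mol

0.148 mol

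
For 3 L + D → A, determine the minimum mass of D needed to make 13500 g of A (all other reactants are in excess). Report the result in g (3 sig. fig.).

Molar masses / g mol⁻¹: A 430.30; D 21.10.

662 g

n(A) = 13500 / 430.30 = 31.37 mol
n(D) = (1/1) × 31.37 = 31.37 mol
mass = 31.37 × 21.10 = 661.9 g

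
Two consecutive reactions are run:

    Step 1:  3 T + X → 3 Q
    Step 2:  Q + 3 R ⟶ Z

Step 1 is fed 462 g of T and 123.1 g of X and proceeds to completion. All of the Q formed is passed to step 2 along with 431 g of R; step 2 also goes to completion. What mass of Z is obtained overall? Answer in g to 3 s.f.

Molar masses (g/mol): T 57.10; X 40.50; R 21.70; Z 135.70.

Step 1:
n(T) = 462.0 / 57.10 = 8.091 mol
n(X) = 123.1 / 40.50 = 3.040 mol
n/ν → T: 2.697, X: 3.040; T is limiting.
n(Q) produced = (3/3) × 8.091 = 8.091 mol
Step 2:
n(Q) available = 8.091 mol
n(R) = 431.0 / 21.70 = 19.86 mol
n/ν → Q: 8.091, R: 6.620; R is limiting.
n(Z) = (1/3) × 19.86 = 6.620 mol
mass = 6.620 × 135.70 = 898.3 g

898 g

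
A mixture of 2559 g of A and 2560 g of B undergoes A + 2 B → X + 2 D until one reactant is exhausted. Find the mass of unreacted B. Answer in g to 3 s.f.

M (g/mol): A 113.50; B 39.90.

761 g

n(A) = 2559 / 113.50 = 22.55 mol
n(B) = 2560 / 39.90 = 64.16 mol
n/ν for A = 22.55/1 = 22.55
n/ν for B = 64.16/2 = 32.08
Smallest n/ν is A → limiting reagent.
B consumed = (2/1) × 22.55 = 45.10 mol
B remaining = 64.16 − 45.10 = 19.06 mol
mass = 19.06 × 39.90 = 760.5 g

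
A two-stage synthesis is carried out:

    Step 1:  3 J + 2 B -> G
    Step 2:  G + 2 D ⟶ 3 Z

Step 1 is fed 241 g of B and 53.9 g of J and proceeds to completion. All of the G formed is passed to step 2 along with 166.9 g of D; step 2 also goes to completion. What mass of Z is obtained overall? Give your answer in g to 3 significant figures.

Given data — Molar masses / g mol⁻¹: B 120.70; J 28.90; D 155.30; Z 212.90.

Step 1:
n(B) = 241.0 / 120.70 = 1.997 mol
n(J) = 53.90 / 28.90 = 1.865 mol
n/ν for B = 1.997/2 = 0.9985
n/ν for J = 1.865/3 = 0.6217
Smallest n/ν is J → limiting reagent.
n(G) produced = (1/3) × 1.865 = 0.6217 mol
Step 2:
n(G) available = 0.6217 mol
n(D) = 166.9 / 155.30 = 1.075 mol
n/ν for G = 0.6217/1 = 0.6217
n/ν for D = 1.075/2 = 0.5375
Smallest n/ν is D → limiting reagent.
n(Z) = (3/2) × 1.075 = 1.613 mol
mass = 1.613 × 212.90 = 343.4 g

343 g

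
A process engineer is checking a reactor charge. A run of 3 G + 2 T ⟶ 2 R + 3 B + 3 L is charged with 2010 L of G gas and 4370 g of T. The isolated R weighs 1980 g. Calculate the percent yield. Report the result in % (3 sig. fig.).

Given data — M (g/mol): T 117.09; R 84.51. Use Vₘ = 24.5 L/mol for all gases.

n(G) = 2010 / 24.5 = 82.04 mol
n(T) = 4370 / 117.09 = 37.32 mol
n/ν → G: 27.35, T: 18.66; T is limiting.
theoretical n(R) = (2/2) × 37.32 = 37.32 mol → 3154 g
% yield = 1980 / 3154 × 100 = 62.78 %

62.8 %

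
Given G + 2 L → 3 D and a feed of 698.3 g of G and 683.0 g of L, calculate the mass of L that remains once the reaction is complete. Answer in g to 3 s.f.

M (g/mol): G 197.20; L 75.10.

151 g

n(G) = 698.3 / 197.20 = 3.541 mol
n(L) = 683.0 / 75.10 = 9.095 mol
n/ν for G = 3.541/1 = 3.541
n/ν for L = 9.095/2 = 4.548
Smallest n/ν is G → limiting reagent.
L consumed = (2/1) × 3.541 = 7.082 mol
L remaining = 9.095 − 7.082 = 2.013 mol
mass = 2.013 × 75.10 = 151.2 g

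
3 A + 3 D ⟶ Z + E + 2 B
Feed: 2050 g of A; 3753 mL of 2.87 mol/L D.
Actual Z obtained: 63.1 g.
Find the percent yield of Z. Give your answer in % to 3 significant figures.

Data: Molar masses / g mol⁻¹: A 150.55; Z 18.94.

n(A) = 2050 / 150.55 = 13.62 mol
n(D) = 2.87 × 3753/1000 = 10.77 mol
n/ν → A: 4.540, D: 3.590; D is limiting.
theoretical n(Z) = (1/3) × 10.77 = 3.590 mol → 67.99 g
% yield = 63.1 / 67.99 × 100 = 92.81 %

92.8 %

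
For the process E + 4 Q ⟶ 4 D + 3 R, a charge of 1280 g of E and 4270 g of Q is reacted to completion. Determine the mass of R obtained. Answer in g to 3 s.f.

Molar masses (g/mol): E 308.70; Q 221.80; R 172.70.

2150 g

n(E) = 1280 / 308.70 = 4.146 mol
n(Q) = 4270 / 221.80 = 19.25 mol
n/ν for E = 4.146/1 = 4.146
n/ν for Q = 19.25/4 = 4.813
Smallest n/ν is E → limiting reagent.
n(R) = (3/1) × 4.146 = 12.44 mol
mass = 12.44 × 172.70 = 2148 g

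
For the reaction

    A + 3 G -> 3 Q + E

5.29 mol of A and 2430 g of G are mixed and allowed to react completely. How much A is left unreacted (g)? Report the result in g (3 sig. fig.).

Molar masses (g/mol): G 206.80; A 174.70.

n(A) = 5.290 mol
n(G) = 2430 / 206.80 = 11.75 mol
n/ν → A: 5.290, G: 3.917; G is limiting.
A consumed = (1/3) × 11.75 = 3.917 mol
A remaining = 5.290 − 3.917 = 1.373 mol
mass = 1.373 × 174.70 = 239.9 g

240 g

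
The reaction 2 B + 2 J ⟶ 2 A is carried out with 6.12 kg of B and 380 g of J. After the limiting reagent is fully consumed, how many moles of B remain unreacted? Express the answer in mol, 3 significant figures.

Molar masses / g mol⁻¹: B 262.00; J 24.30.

n(B) = 6.120×1000 / 262.00 = 23.36 mol
n(J) = 380.0 / 24.30 = 15.64 mol
n/ν → B: 11.68, J: 7.820; J is limiting.
B consumed = (2/2) × 15.64 = 15.64 mol
B remaining = 23.36 − 15.64 = 7.720 mol

7.72 mol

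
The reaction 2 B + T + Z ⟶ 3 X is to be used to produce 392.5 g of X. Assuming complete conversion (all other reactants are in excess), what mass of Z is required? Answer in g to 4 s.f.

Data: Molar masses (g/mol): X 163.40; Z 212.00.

n(X) = 392.5 / 163.40 = 2.402 mol
n(Z) = (1/3) × 2.402 = 0.8007 mol
mass = 0.8007 × 212.00 = 169.7 g

169.7 g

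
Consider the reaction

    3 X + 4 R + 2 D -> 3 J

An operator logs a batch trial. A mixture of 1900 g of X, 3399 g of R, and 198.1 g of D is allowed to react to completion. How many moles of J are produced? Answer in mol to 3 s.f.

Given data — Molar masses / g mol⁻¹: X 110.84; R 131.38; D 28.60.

n(X) = 1900 / 110.84 = 17.14 mol
n(R) = 3399 / 131.38 = 25.87 mol
n(D) = 198.1 / 28.60 = 6.927 mol
n/ν for X = 17.14/3 = 5.713
n/ν for R = 25.87/4 = 6.468
n/ν for D = 6.927/2 = 3.464
Smallest n/ν is D → limiting reagent.
n(J) = (3/2) × 6.927 = 10.39 mol

10.4 mol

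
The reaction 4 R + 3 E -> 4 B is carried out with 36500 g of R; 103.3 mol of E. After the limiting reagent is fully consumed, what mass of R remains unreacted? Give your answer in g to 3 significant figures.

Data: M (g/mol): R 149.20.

n(R) = 36500 / 149.20 = 244.6 mol
n(E) = 103.3 mol
n/ν for R = 244.6/4 = 61.15
n/ν for E = 103.3/3 = 34.43
Smallest n/ν is E → limiting reagent.
R consumed = (4/3) × 103.3 = 137.7 mol
R remaining = 244.6 − 137.7 = 106.9 mol
mass = 106.9 × 149.20 = 15950 g

16000 g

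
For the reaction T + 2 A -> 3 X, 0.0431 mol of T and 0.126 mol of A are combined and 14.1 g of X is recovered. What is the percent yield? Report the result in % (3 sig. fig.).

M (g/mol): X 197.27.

55.3 %

n(T) = 0.04310 mol
n(A) = 0.1260 mol
n/ν for T = 0.04310/1 = 0.04310
n/ν for A = 0.1260/2 = 0.06300
Smallest n/ν is T → limiting reagent.
theoretical n(X) = (3/1) × 0.04310 = 0.1293 mol → 25.51 g
% yield = 14.1 / 25.51 × 100 = 55.27 %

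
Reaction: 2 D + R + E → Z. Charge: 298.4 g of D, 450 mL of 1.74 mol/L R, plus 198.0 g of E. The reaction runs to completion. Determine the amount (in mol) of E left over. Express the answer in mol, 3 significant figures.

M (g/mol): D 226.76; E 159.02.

0.587 mol

n(D) = 298.4 / 226.76 = 1.316 mol
n(R) = 1.74 × 450.0/1000 = 0.7830 mol
n(E) = 198.0 / 159.02 = 1.245 mol
n/ν for D = 1.316/2 = 0.6580
n/ν for R = 0.7830/1 = 0.7830
n/ν for E = 1.245/1 = 1.245
Smallest n/ν is D → limiting reagent.
E consumed = (1/2) × 1.316 = 0.6580 mol
E remaining = 1.245 − 0.6580 = 0.5870 mol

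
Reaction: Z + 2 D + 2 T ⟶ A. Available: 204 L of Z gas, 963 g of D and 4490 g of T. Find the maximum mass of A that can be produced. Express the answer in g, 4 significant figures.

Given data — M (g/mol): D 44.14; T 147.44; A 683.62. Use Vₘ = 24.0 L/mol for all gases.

5811 g

n(Z) = 204.0 / 24.0 = 8.500 mol
n(D) = 963.0 / 44.14 = 21.82 mol
n(T) = 4490 / 147.44 = 30.45 mol
n/ν → Z: 8.500, D: 10.91, T: 15.23; Z is limiting.
n(A) = (1/1) × 8.500 = 8.500 mol
mass = 8.500 × 683.62 = 5811 g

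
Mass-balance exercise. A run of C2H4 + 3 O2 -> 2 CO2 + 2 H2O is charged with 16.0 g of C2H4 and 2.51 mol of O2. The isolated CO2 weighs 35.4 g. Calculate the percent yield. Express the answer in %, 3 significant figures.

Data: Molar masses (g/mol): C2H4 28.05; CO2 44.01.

n(C2H4) = 16.00 / 28.05 = 0.5704 mol
n(O2) = 2.510 mol
n/ν for C2H4 = 0.5704/1 = 0.5704
n/ν for O2 = 2.510/3 = 0.8367
Smallest n/ν is C2H4 → limiting reagent.
theoretical n(CO2) = (2/1) × 0.5704 = 1.141 mol → 50.22 g
% yield = 35.4 / 50.22 × 100 = 70.49 %

70.5 %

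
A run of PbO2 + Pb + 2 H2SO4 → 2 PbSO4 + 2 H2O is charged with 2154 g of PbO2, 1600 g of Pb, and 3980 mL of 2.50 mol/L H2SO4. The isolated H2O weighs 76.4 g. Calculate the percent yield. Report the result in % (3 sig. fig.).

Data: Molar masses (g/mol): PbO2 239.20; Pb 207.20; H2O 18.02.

n(PbO2) = 2154 / 239.20 = 9.005 mol
n(Pb) = 1600 / 207.20 = 7.722 mol
n(H2SO4) = 2.50 × 3980/1000 = 9.950 mol
n/ν → PbO2: 9.005, Pb: 7.722, H2SO4: 4.975; H2SO4 is limiting.
theoretical n(H2O) = (2/2) × 9.950 = 9.950 mol → 179.3 g
% yield = 76.4 / 179.3 × 100 = 42.61 %

42.6 %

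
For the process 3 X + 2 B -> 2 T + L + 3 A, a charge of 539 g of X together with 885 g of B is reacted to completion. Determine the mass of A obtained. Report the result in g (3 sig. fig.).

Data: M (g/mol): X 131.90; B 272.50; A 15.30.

n(X) = 539.0 / 131.90 = 4.086 mol
n(B) = 885.0 / 272.50 = 3.248 mol
n/ν for X = 4.086/3 = 1.362
n/ν for B = 3.248/2 = 1.624
Smallest n/ν is X → limiting reagent.
n(A) = (3/3) × 4.086 = 4.086 mol
mass = 4.086 × 15.30 = 62.52 g

62.5 g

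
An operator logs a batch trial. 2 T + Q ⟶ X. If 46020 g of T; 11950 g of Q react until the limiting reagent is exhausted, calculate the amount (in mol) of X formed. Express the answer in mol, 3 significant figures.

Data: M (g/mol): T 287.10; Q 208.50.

57.3 mol

n(T) = 46020 / 287.10 = 160.3 mol
n(Q) = 11950 / 208.50 = 57.31 mol
n/ν → T: 80.15, Q: 57.31; Q is limiting.
n(X) = (1/1) × 57.31 = 57.31 mol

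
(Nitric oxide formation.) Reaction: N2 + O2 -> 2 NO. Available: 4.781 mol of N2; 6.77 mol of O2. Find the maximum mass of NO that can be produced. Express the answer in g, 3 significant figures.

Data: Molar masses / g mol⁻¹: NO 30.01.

287 g

n(N2) = 4.781 mol
n(O2) = 6.770 mol
n/ν for N2 = 4.781/1 = 4.781
n/ν for O2 = 6.770/1 = 6.770
Smallest n/ν is N2 → limiting reagent.
n(NO) = (2/1) × 4.781 = 9.562 mol
mass = 9.562 × 30.01 = 287.0 g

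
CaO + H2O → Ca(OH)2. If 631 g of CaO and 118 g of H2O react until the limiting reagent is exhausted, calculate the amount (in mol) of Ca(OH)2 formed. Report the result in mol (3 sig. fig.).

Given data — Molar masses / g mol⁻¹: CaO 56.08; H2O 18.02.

6.55 mol

n(CaO) = 631.0 / 56.08 = 11.25 mol
n(H2O) = 118.0 / 18.02 = 6.548 mol
n/ν for CaO = 11.25/1 = 11.25
n/ν for H2O = 6.548/1 = 6.548
Smallest n/ν is H2O → limiting reagent.
n(Ca(OH)2) = (1/1) × 6.548 = 6.548 mol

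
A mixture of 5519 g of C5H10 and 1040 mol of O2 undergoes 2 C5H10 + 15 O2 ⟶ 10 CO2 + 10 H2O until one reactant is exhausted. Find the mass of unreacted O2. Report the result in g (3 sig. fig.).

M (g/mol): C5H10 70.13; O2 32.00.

14400 g

n(C5H10) = 5519 / 70.13 = 78.70 mol
n(O2) = 1040 mol
n/ν for C5H10 = 78.70/2 = 39.35
n/ν for O2 = 1040/15 = 69.33
Smallest n/ν is C5H10 → limiting reagent.
O2 consumed = (15/2) × 78.70 = 590.3 mol
O2 remaining = 1040 − 590.3 = 449.7 mol
mass = 449.7 × 32.00 = 14390 g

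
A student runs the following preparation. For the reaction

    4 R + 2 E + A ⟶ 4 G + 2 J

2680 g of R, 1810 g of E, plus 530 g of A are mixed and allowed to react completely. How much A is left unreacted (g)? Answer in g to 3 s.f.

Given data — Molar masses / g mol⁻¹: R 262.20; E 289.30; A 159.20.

123 g

n(R) = 2680 / 262.20 = 10.22 mol
n(E) = 1810 / 289.30 = 6.256 mol
n(A) = 530.0 / 159.20 = 3.329 mol
n/ν for R = 10.22/4 = 2.555
n/ν for E = 6.256/2 = 3.128
n/ν for A = 3.329/1 = 3.329
Smallest n/ν is R → limiting reagent.
A consumed = (1/4) × 10.22 = 2.555 mol
A remaining = 3.329 − 2.555 = 0.7740 mol
mass = 0.7740 × 159.20 = 123.2 g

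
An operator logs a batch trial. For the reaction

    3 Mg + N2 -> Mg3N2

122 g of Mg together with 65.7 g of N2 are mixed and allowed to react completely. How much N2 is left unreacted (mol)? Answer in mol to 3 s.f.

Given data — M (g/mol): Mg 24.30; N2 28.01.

0.672 mol

n(Mg) = 122.0 / 24.30 = 5.021 mol
n(N2) = 65.70 / 28.01 = 2.346 mol
n/ν → Mg: 1.674, N2: 2.346; Mg is limiting.
N2 consumed = (1/3) × 5.021 = 1.674 mol
N2 remaining = 2.346 − 1.674 = 0.6720 mol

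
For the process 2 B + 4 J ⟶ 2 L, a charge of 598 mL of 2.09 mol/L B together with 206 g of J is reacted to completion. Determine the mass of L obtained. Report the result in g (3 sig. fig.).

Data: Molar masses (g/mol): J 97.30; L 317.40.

336 g

n(B) = 2.09 × 598.0/1000 = 1.250 mol
n(J) = 206.0 / 97.30 = 2.117 mol
n/ν → B: 0.6250, J: 0.5293; J is limiting.
n(L) = (2/4) × 2.117 = 1.059 mol
mass = 1.059 × 317.40 = 336.1 g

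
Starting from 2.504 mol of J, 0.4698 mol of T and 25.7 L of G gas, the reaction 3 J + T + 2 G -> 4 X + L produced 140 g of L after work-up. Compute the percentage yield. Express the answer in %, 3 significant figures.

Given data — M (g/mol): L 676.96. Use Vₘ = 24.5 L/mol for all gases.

n(J) = 2.504 mol
n(T) = 0.4698 mol
n(G) = 25.70 / 24.5 = 1.049 mol
n/ν for J = 2.504/3 = 0.8347
n/ν for T = 0.4698/1 = 0.4698
n/ν for G = 1.049/2 = 0.5245
Smallest n/ν is T → limiting reagent.
theoretical n(L) = (1/1) × 0.4698 = 0.4698 mol → 318.0 g
% yield = 140 / 318.0 × 100 = 44.03 %

44.0 %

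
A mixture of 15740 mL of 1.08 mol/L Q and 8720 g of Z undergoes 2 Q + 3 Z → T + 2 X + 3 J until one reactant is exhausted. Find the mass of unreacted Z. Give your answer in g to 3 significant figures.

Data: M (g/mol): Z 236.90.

2680 g

n(Q) = 1.08 × 15740/1000 = 17.00 mol
n(Z) = 8720 / 236.90 = 36.81 mol
n/ν for Q = 17.00/2 = 8.500
n/ν for Z = 36.81/3 = 12.27
Smallest n/ν is Q → limiting reagent.
Z consumed = (3/2) × 17.00 = 25.50 mol
Z remaining = 36.81 − 25.50 = 11.31 mol
mass = 11.31 × 236.90 = 2679 g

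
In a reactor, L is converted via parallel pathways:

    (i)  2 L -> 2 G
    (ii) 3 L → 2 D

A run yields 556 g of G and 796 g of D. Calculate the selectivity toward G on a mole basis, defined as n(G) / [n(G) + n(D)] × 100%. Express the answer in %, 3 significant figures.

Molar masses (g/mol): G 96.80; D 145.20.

n(G) = 556 / 96.80 = 5.744 mol
n(D) = 796 / 145.20 = 5.482 mol
selectivity = 5.744/(5.744+5.482) × 100 = 51.17 %

51.2 %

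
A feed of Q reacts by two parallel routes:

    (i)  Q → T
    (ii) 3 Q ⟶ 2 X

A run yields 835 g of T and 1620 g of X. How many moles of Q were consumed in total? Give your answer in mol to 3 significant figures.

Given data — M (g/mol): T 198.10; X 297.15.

12.4 mol

n(T) = 835 / 198.10 = 4.215 mol
n(X) = 1620 / 297.15 = 5.452 mol
n(Q) via (i) = (1/1)×4.215 = 4.215 mol
n(Q) via (ii) = (3/2)×5.452 = 8.178 mol
total n(Q) = 4.215 + 8.178 = 12.39 mol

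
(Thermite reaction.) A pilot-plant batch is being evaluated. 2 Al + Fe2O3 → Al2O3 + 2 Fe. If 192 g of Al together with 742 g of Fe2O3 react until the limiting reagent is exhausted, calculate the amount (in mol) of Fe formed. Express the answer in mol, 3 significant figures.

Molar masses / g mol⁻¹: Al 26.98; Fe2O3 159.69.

n(Al) = 192.0 / 26.98 = 7.116 mol
n(Fe2O3) = 742.0 / 159.69 = 4.647 mol
n/ν for Al = 7.116/2 = 3.558
n/ν for Fe2O3 = 4.647/1 = 4.647
Smallest n/ν is Al → limiting reagent.
n(Fe) = (2/2) × 7.116 = 7.116 mol

7.12 mol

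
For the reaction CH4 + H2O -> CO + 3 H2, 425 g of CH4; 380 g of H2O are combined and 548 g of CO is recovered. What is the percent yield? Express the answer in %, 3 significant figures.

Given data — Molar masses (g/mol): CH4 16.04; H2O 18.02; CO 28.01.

92.8 %

n(CH4) = 425.0 / 16.04 = 26.50 mol
n(H2O) = 380.0 / 18.02 = 21.09 mol
n/ν for CH4 = 26.50/1 = 26.50
n/ν for H2O = 21.09/1 = 21.09
Smallest n/ν is H2O → limiting reagent.
theoretical n(CO) = (1/1) × 21.09 = 21.09 mol → 590.7 g
% yield = 548 / 590.7 × 100 = 92.77 %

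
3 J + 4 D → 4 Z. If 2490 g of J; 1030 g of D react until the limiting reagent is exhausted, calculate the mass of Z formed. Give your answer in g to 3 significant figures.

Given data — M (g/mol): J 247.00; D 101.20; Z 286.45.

n(J) = 2490 / 247.00 = 10.08 mol
n(D) = 1030 / 101.20 = 10.18 mol
n/ν → J: 3.360, D: 2.545; D is limiting.
n(Z) = (4/4) × 10.18 = 10.18 mol
mass = 10.18 × 286.45 = 2916 g

2920 g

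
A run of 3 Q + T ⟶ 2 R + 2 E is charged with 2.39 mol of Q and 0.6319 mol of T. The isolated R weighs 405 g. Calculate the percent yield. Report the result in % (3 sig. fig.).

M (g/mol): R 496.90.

n(Q) = 2.390 mol
n(T) = 0.6319 mol
n/ν → Q: 0.7967, T: 0.6319; T is limiting.
theoretical n(R) = (2/1) × 0.6319 = 1.264 mol → 628.1 g
% yield = 405 / 628.1 × 100 = 64.48 %

64.5 %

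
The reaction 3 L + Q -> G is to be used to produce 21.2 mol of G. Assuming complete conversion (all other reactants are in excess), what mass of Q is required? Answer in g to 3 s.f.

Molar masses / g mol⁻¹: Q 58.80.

n(G) = 21.20 mol
n(Q) = (1/1) × 21.20 = 21.20 mol
mass = 21.20 × 58.80 = 1247 g

1250 g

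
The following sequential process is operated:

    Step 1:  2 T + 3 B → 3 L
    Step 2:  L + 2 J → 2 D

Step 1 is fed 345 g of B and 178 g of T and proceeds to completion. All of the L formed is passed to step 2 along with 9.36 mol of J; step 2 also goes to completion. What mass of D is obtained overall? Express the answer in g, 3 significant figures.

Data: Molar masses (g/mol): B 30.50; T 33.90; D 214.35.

Step 1:
n(B) = 345.0 / 30.50 = 11.31 mol
n(T) = 178.0 / 33.90 = 5.251 mol
n/ν for B = 11.31/3 = 3.770
n/ν for T = 5.251/2 = 2.626
Smallest n/ν is T → limiting reagent.
n(L) produced = (3/2) × 5.251 = 7.877 mol
Step 2:
n(L) available = 7.877 mol
n(J) = 9.360 mol
n/ν for L = 7.877/1 = 7.877
n/ν for J = 9.360/2 = 4.680
Smallest n/ν is J → limiting reagent.
n(D) = (2/2) × 9.360 = 9.360 mol
mass = 9.360 × 214.35 = 2006 g

2010 g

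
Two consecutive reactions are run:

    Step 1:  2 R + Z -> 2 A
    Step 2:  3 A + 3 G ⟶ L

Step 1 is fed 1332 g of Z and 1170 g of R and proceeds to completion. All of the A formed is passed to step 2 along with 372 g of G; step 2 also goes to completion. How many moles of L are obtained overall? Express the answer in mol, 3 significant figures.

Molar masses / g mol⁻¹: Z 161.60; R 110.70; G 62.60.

Step 1:
n(Z) = 1332 / 161.60 = 8.243 mol
n(R) = 1170 / 110.70 = 10.57 mol
n/ν for Z = 8.243/1 = 8.243
n/ν for R = 10.57/2 = 5.285
Smallest n/ν is R → limiting reagent.
n(A) produced = (2/2) × 10.57 = 10.57 mol
Step 2:
n(A) available = 10.57 mol
n(G) = 372.0 / 62.60 = 5.942 mol
n/ν for A = 10.57/3 = 3.523
n/ν for G = 5.942/3 = 1.981
Smallest n/ν is G → limiting reagent.
n(L) = (1/3) × 5.942 = 1.981 mol

1.98 mol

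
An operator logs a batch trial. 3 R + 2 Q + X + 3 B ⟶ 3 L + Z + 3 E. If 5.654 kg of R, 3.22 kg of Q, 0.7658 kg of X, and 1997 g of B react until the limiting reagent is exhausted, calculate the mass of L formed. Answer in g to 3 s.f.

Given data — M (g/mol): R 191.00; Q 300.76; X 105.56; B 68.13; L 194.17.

n(R) = 5.654×1000 / 191.00 = 29.60 mol
n(Q) = 3.220×1000 / 300.76 = 10.71 mol
n(X) = 0.7658×1000 / 105.56 = 7.255 mol
n(B) = 1997 / 68.13 = 29.31 mol
n/ν for R = 29.60/3 = 9.867
n/ν for Q = 10.71/2 = 5.355
n/ν for X = 7.255/1 = 7.255
n/ν for B = 29.31/3 = 9.770
Smallest n/ν is Q → limiting reagent.
n(L) = (3/2) × 10.71 = 16.07 mol
mass = 16.07 × 194.17 = 3120 g

3120 g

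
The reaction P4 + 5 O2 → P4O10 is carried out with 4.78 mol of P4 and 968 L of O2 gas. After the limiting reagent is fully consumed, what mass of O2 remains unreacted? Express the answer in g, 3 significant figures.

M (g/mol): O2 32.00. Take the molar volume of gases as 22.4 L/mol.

n(P4) = 4.780 mol
n(O2) = 968.0 / 22.4 = 43.21 mol
n/ν → P4: 4.780, O2: 8.642; P4 is limiting.
O2 consumed = (5/1) × 4.780 = 23.90 mol
O2 remaining = 43.21 − 23.90 = 19.31 mol
mass = 19.31 × 32.00 = 617.9 g

618 g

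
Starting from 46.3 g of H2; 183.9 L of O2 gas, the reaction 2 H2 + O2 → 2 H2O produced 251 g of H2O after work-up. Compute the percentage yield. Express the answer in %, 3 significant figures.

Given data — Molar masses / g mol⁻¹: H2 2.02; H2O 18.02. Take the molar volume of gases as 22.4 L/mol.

n(H2) = 46.30 / 2.02 = 22.92 mol
n(O2) = 183.9 / 22.4 = 8.210 mol
n/ν for H2 = 22.92/2 = 11.46
n/ν for O2 = 8.210/1 = 8.210
Smallest n/ν is O2 → limiting reagent.
theoretical n(H2O) = (2/1) × 8.210 = 16.42 mol → 295.9 g
% yield = 251 / 295.9 × 100 = 84.83 %

84.8 %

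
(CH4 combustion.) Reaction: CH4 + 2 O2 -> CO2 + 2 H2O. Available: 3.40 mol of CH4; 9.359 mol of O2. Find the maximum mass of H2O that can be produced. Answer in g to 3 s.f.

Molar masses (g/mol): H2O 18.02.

n(CH4) = 3.400 mol
n(O2) = 9.359 mol
n/ν for CH4 = 3.400/1 = 3.400
n/ν for O2 = 9.359/2 = 4.680
Smallest n/ν is CH4 → limiting reagent.
n(H2O) = (2/1) × 3.400 = 6.800 mol
mass = 6.800 × 18.02 = 122.5 g

123 g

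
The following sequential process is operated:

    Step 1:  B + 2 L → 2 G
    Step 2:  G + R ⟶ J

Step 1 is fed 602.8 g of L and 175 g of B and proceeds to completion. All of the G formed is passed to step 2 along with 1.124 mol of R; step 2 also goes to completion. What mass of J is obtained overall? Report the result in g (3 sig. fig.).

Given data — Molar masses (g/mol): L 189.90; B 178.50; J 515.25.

579 g

Step 1:
n(L) = 602.8 / 189.90 = 3.174 mol
n(B) = 175.0 / 178.50 = 0.9804 mol
n/ν → L: 1.587, B: 0.9804; B is limiting.
n(G) produced = (2/1) × 0.9804 = 1.961 mol
Step 2:
n(G) available = 1.961 mol
n(R) = 1.124 mol
n/ν → G: 1.961, R: 1.124; R is limiting.
n(J) = (1/1) × 1.124 = 1.124 mol
mass = 1.124 × 515.25 = 579.1 g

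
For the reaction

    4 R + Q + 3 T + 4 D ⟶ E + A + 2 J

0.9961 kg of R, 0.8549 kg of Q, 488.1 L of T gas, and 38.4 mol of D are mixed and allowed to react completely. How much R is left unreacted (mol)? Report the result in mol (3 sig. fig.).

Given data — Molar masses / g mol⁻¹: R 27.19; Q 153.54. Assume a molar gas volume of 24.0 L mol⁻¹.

14.4 mol

n(R) = 0.9961×1000 / 27.19 = 36.63 mol
n(Q) = 0.8549×1000 / 153.54 = 5.568 mol
n(T) = 488.1 / 24.0 = 20.34 mol
n(D) = 38.40 mol
n/ν for R = 36.63/4 = 9.158
n/ν for Q = 5.568/1 = 5.568
n/ν for T = 20.34/3 = 6.780
n/ν for D = 38.40/4 = 9.600
Smallest n/ν is Q → limiting reagent.
R consumed = (4/1) × 5.568 = 22.27 mol
R remaining = 36.63 − 22.27 = 14.36 mol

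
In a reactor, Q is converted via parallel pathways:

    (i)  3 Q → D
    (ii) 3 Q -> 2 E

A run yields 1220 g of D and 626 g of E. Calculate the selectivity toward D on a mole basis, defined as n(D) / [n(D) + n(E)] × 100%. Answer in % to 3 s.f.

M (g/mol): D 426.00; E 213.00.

n(D) = 1220 / 426.00 = 2.864 mol
n(E) = 626 / 213.00 = 2.939 mol
selectivity = 2.864/(2.864+2.939) × 100 = 49.35 %

49.4 %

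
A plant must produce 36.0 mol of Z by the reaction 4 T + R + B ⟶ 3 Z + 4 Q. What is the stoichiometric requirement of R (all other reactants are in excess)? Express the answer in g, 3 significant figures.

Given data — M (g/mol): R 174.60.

2100 g

n(Z) = 36.00 mol
n(R) = (1/3) × 36.00 = 12.00 mol
mass = 12.00 × 174.60 = 2095 g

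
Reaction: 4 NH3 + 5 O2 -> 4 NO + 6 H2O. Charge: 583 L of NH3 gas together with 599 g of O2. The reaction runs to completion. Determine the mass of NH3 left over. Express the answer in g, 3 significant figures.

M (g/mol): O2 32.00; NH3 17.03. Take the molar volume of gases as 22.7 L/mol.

n(NH3) = 583.0 / 22.7 = 25.68 mol
n(O2) = 599.0 / 32.00 = 18.72 mol
n/ν → NH3: 6.420, O2: 3.744; O2 is limiting.
NH3 consumed = (4/5) × 18.72 = 14.98 mol
NH3 remaining = 25.68 − 14.98 = 10.70 mol
mass = 10.70 × 17.03 = 182.2 g

182 g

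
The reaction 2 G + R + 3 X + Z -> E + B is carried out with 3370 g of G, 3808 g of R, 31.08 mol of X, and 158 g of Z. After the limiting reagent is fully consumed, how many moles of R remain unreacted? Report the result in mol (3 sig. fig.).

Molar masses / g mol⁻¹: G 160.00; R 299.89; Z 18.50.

4.16 mol

n(G) = 3370 / 160.00 = 21.06 mol
n(R) = 3808 / 299.89 = 12.70 mol
n(X) = 31.08 mol
n(Z) = 158.0 / 18.50 = 8.541 mol
n/ν for G = 21.06/2 = 10.53
n/ν for R = 12.70/1 = 12.70
n/ν for X = 31.08/3 = 10.36
n/ν for Z = 8.541/1 = 8.541
Smallest n/ν is Z → limiting reagent.
R consumed = (1/1) × 8.541 = 8.541 mol
R remaining = 12.70 − 8.541 = 4.159 mol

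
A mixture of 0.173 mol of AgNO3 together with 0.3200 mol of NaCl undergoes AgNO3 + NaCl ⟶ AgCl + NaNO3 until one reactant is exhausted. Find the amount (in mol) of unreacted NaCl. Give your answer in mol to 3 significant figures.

n(AgNO3) = 0.1730 mol
n(NaCl) = 0.3200 mol
n/ν for AgNO3 = 0.1730/1 = 0.1730
n/ν for NaCl = 0.3200/1 = 0.3200
Smallest n/ν is AgNO3 → limiting reagent.
NaCl consumed = (1/1) × 0.1730 = 0.1730 mol
NaCl remaining = 0.3200 − 0.1730 = 0.1470 mol

0.147 mol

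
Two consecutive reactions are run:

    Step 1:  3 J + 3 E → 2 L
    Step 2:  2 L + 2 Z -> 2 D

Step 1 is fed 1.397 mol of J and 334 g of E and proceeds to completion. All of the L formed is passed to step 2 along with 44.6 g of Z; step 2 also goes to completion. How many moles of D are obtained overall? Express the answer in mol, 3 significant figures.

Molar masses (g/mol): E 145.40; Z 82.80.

0.539 mol

Step 1:
n(J) = 1.397 mol
n(E) = 334.0 / 145.40 = 2.297 mol
n/ν for J = 1.397/3 = 0.4657
n/ν for E = 2.297/3 = 0.7657
Smallest n/ν is J → limiting reagent.
n(L) produced = (2/3) × 1.397 = 0.9313 mol
Step 2:
n(L) available = 0.9313 mol
n(Z) = 44.60 / 82.80 = 0.5386 mol
n/ν for L = 0.9313/2 = 0.4657
n/ν for Z = 0.5386/2 = 0.2693
Smallest n/ν is Z → limiting reagent.
n(D) = (2/2) × 0.5386 = 0.5386 mol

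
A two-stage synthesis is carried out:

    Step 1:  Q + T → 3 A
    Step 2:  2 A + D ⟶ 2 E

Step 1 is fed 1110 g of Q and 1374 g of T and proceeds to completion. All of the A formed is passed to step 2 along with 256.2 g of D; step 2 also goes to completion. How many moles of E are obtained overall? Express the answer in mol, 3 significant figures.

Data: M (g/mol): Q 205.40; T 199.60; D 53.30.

9.61 mol

Step 1:
n(Q) = 1110 / 205.40 = 5.404 mol
n(T) = 1374 / 199.60 = 6.884 mol
n/ν for Q = 5.404/1 = 5.404
n/ν for T = 6.884/1 = 6.884
Smallest n/ν is Q → limiting reagent.
n(A) produced = (3/1) × 5.404 = 16.21 mol
Step 2:
n(A) available = 16.21 mol
n(D) = 256.2 / 53.30 = 4.807 mol
n/ν for A = 16.21/2 = 8.105
n/ν for D = 4.807/1 = 4.807
Smallest n/ν is D → limiting reagent.
n(E) = (2/1) × 4.807 = 9.614 mol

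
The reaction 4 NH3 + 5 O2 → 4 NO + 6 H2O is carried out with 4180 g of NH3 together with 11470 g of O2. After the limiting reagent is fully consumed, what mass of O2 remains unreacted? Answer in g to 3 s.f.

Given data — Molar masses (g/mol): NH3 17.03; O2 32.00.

n(NH3) = 4180 / 17.03 = 245.4 mol
n(O2) = 11470 / 32.00 = 358.4 mol
n/ν → NH3: 61.35, O2: 71.68; NH3 is limiting.
O2 consumed = (5/4) × 245.4 = 306.8 mol
O2 remaining = 358.4 − 306.8 = 51.60 mol
mass = 51.60 × 32.00 = 1651 g

1650 g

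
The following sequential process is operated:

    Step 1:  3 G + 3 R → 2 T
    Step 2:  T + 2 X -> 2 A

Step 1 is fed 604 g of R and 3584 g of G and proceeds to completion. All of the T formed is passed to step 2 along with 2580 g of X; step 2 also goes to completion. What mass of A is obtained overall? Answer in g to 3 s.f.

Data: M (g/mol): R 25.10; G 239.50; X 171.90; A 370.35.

Step 1:
n(R) = 604.0 / 25.10 = 24.06 mol
n(G) = 3584 / 239.50 = 14.96 mol
n/ν → R: 8.020, G: 4.987; G is limiting.
n(T) produced = (2/3) × 14.96 = 9.973 mol
Step 2:
n(T) available = 9.973 mol
n(X) = 2580 / 171.90 = 15.01 mol
n/ν → T: 9.973, X: 7.505; X is limiting.
n(A) = (2/2) × 15.01 = 15.01 mol
mass = 15.01 × 370.35 = 5559 g

5560 g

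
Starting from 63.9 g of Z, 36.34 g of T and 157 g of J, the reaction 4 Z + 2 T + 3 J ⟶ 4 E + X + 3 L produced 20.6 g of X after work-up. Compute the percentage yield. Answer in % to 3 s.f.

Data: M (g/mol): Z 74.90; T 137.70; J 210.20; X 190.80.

81.8 %

n(Z) = 63.90 / 74.90 = 0.8531 mol
n(T) = 36.34 / 137.70 = 0.2639 mol
n(J) = 157.0 / 210.20 = 0.7469 mol
n/ν for Z = 0.8531/4 = 0.2133
n/ν for T = 0.2639/2 = 0.1320
n/ν for J = 0.7469/3 = 0.2490
Smallest n/ν is T → limiting reagent.
theoretical n(X) = (1/2) × 0.2639 = 0.1320 mol → 25.19 g
% yield = 20.6 / 25.19 × 100 = 81.78 %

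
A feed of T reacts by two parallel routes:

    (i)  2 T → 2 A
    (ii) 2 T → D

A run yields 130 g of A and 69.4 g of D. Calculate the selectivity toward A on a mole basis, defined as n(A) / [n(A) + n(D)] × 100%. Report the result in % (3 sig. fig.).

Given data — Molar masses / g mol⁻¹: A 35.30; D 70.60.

n(A) = 130 / 35.30 = 3.683 mol
n(D) = 69.4 / 70.60 = 0.9830 mol
selectivity = 3.683/(3.683+0.9830) × 100 = 78.93 %

78.9 %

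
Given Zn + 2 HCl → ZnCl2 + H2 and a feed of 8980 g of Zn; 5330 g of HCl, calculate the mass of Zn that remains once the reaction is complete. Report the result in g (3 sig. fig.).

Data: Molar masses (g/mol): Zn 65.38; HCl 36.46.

4200 g

n(Zn) = 8980 / 65.38 = 137.4 mol
n(HCl) = 5330 / 36.46 = 146.2 mol
n/ν for Zn = 137.4/1 = 137.4
n/ν for HCl = 146.2/2 = 73.10
Smallest n/ν is HCl → limiting reagent.
Zn consumed = (1/2) × 146.2 = 73.10 mol
Zn remaining = 137.4 − 73.10 = 64.30 mol
mass = 64.30 × 65.38 = 4204 g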